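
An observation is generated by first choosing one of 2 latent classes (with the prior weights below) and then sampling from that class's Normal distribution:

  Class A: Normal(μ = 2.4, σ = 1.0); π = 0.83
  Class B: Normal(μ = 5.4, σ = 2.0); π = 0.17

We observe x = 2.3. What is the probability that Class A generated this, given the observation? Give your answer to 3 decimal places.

0.970

The responsibility of component k is π_k f_k(x) divided by Σ_j π_j f_j(x).
Component likelihoods at x = 2.3:
  L_A = (1/(1.0·√(2π)))·exp(−(2.3−2.4)²/(2·1.0²)) = 0.398942·exp(-0.00500) = 0.396953
  L_B = (1/(2.0·√(2π)))·exp(−(2.3−5.4)²/(2·2.0²)) = 0.199471·exp(-1.20125) = 0.0600045
Weight by the priors:
  π_A·L_A = 0.83 × 0.396953 = 0.329471
  π_B·L_B = 0.17 × 0.0600045 = 0.0102008
Sum: 0.329471 + 0.0102008 = 0.339671
Responsibility of Class A: 0.329471 / 0.339671 ≈ 0.970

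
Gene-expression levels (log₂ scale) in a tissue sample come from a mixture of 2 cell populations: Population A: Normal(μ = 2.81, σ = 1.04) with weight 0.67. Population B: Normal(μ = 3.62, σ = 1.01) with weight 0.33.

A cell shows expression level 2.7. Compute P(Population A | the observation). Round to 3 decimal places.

0.748

Apply Bayes' rule: the posterior for each component is proportional to its prior times its likelihood at x.
Evaluate each component's likelihood at the observed value:
  f_A = (1/(1.04·√(2π)))·exp(−(2.7−2.81)²/(2·1.04²)) = 0.383598·exp(-0.00559) = 0.381459
  f_B = (1/(1.01·√(2π)))·exp(−(2.7−3.62)²/(2·1.01²)) = 0.394992·exp(-0.41486) = 0.260866
Prior × likelihood for each component:
  π_A·f_A = 0.67 × 0.381459 = 0.255577
  π_B·f_B = 0.33 × 0.260866 = 0.0860856
Denominator: 0.255577 + 0.0860856 = 0.341663
P(Population A | x) = 0.255577 / 0.341663 ≈ 0.748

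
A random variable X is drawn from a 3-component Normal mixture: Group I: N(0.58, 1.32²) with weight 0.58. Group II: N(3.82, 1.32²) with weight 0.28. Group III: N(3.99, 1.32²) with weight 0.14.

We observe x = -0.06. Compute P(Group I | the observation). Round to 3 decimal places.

Posterior ∝ prior × likelihood, so P(k | x) ∝ π_k f_k(x); normalise over all components.
Evaluate each component's likelihood at the observed value:
  p_I = 0.268714
  p_II = 0.00401954
  p_III = 0.00273004
Unnormalised posteriors:
  π_I·p_I = 0.58 × 0.268714 = 0.155854
  π_II·p_II = 0.28 × 0.00401954 = 0.00112547
  π_III·p_III = 0.14 × 0.00273004 = 0.000382205
Marginal: 0.155854 + 0.00112547 + 0.000382205 = 0.157362
P(Group I | x) ≈ 0.990

0.990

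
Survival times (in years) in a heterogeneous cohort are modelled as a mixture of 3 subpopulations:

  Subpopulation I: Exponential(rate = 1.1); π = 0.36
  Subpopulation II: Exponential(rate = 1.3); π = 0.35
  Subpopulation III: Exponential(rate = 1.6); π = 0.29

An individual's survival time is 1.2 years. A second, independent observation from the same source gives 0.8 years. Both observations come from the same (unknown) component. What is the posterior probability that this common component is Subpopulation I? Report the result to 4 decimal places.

Posterior ∝ prior × likelihood, so P(k | x) ∝ P(Z=k) f_k(x); normalise over all components.
Since both observations come from the same component, the likelihood for component k is f_k(x₁)·f_k(x₂).
  f_I = [0.293849] × [0.456261] = 0.134072
  f_II = [0.273177] × [0.459491] = 0.125522
  f_III = [0.234571] × [0.44486] = 0.104351
Prior × likelihood for each component:
  P(Z=I)·f_I = 0.36 × 0.134072 = 0.0482659
  P(Z=II)·f_II = 0.35 × 0.125522 = 0.0439328
  P(Z=III)·f_III = 0.29 × 0.104351 = 0.0302619
Sum: 0.0482659 + 0.0439328 + 0.0302619 = 0.122461
P(Subpopulation I | x₁, x₂) = 0.0482659 / 0.122461 ≈ 0.3941

0.3941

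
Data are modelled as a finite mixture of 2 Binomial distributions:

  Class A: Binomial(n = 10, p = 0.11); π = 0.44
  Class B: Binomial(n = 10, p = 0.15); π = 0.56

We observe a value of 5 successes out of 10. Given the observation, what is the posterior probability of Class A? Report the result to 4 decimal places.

0.1734

P(component k | x) = π_k·f_k(x) / marginal(x), where marginal(x) = Σ_j π_j·f_j(x).
Component likelihoods at x = 5 successes out of 10:
  p_A = 0.00226628
  p_B = 0.00849086
Multiply by the mixture weights:
  π_A·p_A = 0.44 × 0.00226628 = 0.000997164
  π_B·p_B = 0.56 × 0.00849086 = 0.00475488
Normaliser: 0.000997164 + 0.00475488 = 0.00575204
P(Class A | the observation) = 0.000997164 / 0.00575204 ≈ 0.1734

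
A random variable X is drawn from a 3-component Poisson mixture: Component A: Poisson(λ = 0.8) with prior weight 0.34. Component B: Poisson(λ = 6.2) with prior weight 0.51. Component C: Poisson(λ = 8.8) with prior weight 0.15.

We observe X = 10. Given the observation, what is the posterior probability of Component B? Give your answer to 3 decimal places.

By Bayes' theorem, P(k | x) = P(Z=k) f_k(x) / Σ_j P(Z=j) f_j(x).
Poisson probabilities:
  f_A = 1.32954e-08
  f_B = 0.0469384
  f_C = 0.115684
Prior × likelihood for each component:
  P(Z=A)·f_A = 0.34 × 1.32954e-08 = 4.52043e-09
  P(Z=B)·f_B = 0.51 × 0.0469384 = 0.0239386
  P(Z=C)·f_C = 0.15 × 0.115684 = 0.0173526
Marginal: 4.52043e-09 + 0.0239386 + 0.0173526 = 0.0412911
P(Component B | the observation) = 0.0239386 / 0.0412911 ≈ 0.580

0.580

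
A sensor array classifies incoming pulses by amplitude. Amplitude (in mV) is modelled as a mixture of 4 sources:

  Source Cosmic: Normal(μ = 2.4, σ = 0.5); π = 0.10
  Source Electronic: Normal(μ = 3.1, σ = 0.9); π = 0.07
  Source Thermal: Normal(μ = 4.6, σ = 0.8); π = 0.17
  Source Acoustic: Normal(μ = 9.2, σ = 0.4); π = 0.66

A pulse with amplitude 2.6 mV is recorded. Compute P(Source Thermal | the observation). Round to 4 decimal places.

The responsibility of component k is π_k f_k(x) divided by Σ_j π_j f_j(x).
Component likelihoods at x = 2.6 mV:
  f_Cosmic = (1/(0.5·√(2π)))·exp(−(2.6−2.4)²/(2·0.5²)) = 0.797885·exp(-0.08000) = 0.73654
  f_Electronic = (1/(0.9·√(2π)))·exp(−(2.6−3.1)²/(2·0.9²)) = 0.443269·exp(-0.15432) = 0.37988
  f_Thermal = (1/(0.8·√(2π)))·exp(−(2.6−4.6)²/(2·0.8²)) = 0.498678·exp(-3.12500) = 0.0219104
  f_Acoustic = (1/(0.4·√(2π)))·exp(−(2.6−9.2)²/(2·0.4²)) = 0.997356·exp(-136.12500) = 7.59475e-60
Weight by the priors:
  π_Cosmic·f_Cosmic = 0.10 × 0.73654 = 0.073654
  π_Electronic·f_Electronic = 0.07 × 0.37988 = 0.0265916
  π_Thermal·f_Thermal = 0.17 × 0.0219104 = 0.00372476
  π_Acoustic·f_Acoustic = 0.66 × 7.59475e-60 = 5.01254e-60
Denominator: 0.073654 + 0.0265916 + 0.00372476 + 5.01254e-60 = 0.10397
Responsibility of Source Thermal: 0.00372476 / 0.10397 ≈ 0.0358

0.0358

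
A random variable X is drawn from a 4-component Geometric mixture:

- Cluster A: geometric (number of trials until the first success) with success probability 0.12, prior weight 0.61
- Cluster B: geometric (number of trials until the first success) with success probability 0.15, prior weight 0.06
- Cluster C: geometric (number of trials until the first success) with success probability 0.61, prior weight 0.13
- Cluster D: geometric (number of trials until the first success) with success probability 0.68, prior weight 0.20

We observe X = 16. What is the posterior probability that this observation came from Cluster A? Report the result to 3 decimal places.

The responsibility of component k is w_k f_k(x) divided by Σ_j w_j f_j(x).
Component likelihoods at x = 16:
  L_A = 0.12·(1−0.12)^15 = 0.12·0.146974 = 0.0176369
  L_B = 0.15·(1−0.15)^15 = 0.15·0.0873542 = 0.0131031
  L_C = 0.61·(1−0.61)^15 = 0.61·7.34462e-07 = 4.48022e-07
  L_D = 0.68·(1−0.68)^15 = 0.68·3.77789e-08 = 2.56897e-08
Prior × likelihood for each component:
  w_A·L_A = 0.61 × 0.0176369 = 0.0107585
  w_B·L_B = 0.06 × 0.0131031 = 0.000786188
  w_C·L_C = 0.13 × 4.48022e-07 = 5.82428e-08
  w_D·L_D = 0.20 × 2.56897e-08 = 5.13793e-09
Evidence: 0.0107585 + 0.000786188 + 5.82428e-08 + 5.13793e-09 = 0.0115447
P(Cluster A | x) = 0.0107585 / 0.0115447 ≈ 0.932

0.932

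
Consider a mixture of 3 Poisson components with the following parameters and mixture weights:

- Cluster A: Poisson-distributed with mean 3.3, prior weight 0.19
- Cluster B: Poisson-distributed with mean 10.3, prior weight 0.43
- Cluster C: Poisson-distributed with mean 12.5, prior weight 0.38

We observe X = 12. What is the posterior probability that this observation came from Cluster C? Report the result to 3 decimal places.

0.500

Apply Bayes' rule: the posterior for each component is proportional to its prior times its likelihood at x.
Poisson probabilities:
  f_A = 0.000128428
  f_B = 0.10011
  f_C = 0.113215
Weight by the priors:
  π_A·f_A = 0.19 × 0.000128428 = 2.44013e-05
  π_B·f_B = 0.43 × 0.10011 = 0.0430472
  π_C·f_C = 0.38 × 0.113215 = 0.0430215
Sum: 2.44013e-05 + 0.0430472 + 0.0430215 = 0.0860931
Responsibility of Cluster C: 0.0430215 / 0.0860931 ≈ 0.500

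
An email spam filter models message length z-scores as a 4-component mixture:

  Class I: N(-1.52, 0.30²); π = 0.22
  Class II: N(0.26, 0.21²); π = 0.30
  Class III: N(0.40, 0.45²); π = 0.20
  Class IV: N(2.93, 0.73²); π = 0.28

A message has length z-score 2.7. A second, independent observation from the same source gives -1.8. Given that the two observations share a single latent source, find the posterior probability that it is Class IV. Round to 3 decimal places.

Posterior ∝ prior × likelihood, so P(k | x) ∝ π_k f_k(x); normalise over all components.
Since both observations come from the same component, the likelihood for component k is f_k(x₁)·f_k(x₂).
  p_I = [(1/(0.30·√(2π)))·exp(−(2.7−-1.52)²/(2·0.30²)) = 1.329808·exp(-98.93556) = 1.43424e-43] × [0.860259] = 1.23382e-43
  p_II = [(1/(0.21·√(2π)))·exp(−(2.7−0.26)²/(2·0.21²)) = 1.899725·exp(-67.50113) = 9.19011e-30] × [2.41722e-21] = 2.22145e-50
  p_III = [(1/(0.45·√(2π)))·exp(−(2.7−0.40)²/(2·0.45²)) = 0.886538·exp(-13.06173) = 1.88391e-06] × [5.72282e-06] = 1.07813e-11
  p_IV = [(1/(0.73·√(2π)))·exp(−(2.7−2.93)²/(2·0.73²)) = 0.546496·exp(-0.04963) = 0.520034] × [4.17859e-10] = 2.17301e-10
Multiply by the mixture weights:
  π_I·p_I = 0.22 × 1.23382e-43 = 2.71441e-44
  π_II·p_II = 0.30 × 2.22145e-50 = 6.66435e-51
  π_III·p_III = 0.20 × 1.07813e-11 = 2.15626e-12
  π_IV·p_IV = 0.28 × 2.17301e-10 = 6.08442e-11
Denominator: 2.71441e-44 + 6.66435e-51 + 2.15626e-12 + 6.08442e-11 = 6.30005e-11
Responsibility of Class IV: 6.08442e-11 / 6.30005e-11 ≈ 0.966

0.966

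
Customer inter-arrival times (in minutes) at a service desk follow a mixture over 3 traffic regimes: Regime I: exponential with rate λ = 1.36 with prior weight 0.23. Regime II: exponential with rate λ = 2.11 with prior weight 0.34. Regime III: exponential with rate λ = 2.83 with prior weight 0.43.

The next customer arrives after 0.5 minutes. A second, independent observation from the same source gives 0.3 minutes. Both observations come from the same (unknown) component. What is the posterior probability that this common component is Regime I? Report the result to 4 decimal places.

The responsibility of component k is π_k f_k(x) divided by Σ_j π_j f_j(x).
Since both observations come from the same component, the likelihood for component k is f_k(x₁)·f_k(x₂).
  p_I = [0.688999] × [0.904371] = 0.623111
  p_II = [0.734686] × [1.1204] = 0.823144
  p_III = [0.687479] × [1.21079] = 0.832396
Multiply by the mixture weights:
  π_I·p_I = 0.23 × 0.623111 = 0.143316
  π_II·p_II = 0.34 × 0.823144 = 0.279869
  π_III·p_III = 0.43 × 0.832396 = 0.35793
Denominator: 0.143316 + 0.279869 + 0.35793 = 0.781115
P(Regime I | x) = 0.143316 / 0.781115 ≈ 0.1835

0.1835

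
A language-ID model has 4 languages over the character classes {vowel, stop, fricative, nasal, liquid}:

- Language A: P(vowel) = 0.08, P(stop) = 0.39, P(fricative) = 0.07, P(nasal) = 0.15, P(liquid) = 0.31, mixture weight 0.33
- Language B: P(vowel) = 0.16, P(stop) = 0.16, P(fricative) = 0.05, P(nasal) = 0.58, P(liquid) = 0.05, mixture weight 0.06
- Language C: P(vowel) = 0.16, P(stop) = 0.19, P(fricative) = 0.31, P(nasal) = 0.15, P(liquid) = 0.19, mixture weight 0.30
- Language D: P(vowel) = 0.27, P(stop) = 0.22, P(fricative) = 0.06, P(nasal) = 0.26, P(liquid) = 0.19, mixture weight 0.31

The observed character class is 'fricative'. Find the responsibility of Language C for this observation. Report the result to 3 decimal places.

P(component k | x) = π_k·f_k(x) / marginal(x), where marginal(x) = Σ_j π_j·f_j(x).
Categorical probabilities:
  L_A = 0.07
  L_B = 0.05
  L_C = 0.31
  L_D = 0.06
Prior × likelihood for each component:
  π_A·L_A = 0.33 × 0.07 = 0.0231
  π_B·L_B = 0.06 × 0.05 = 0.003
  π_C·L_C = 0.30 × 0.31 = 0.093
  π_D·L_D = 0.31 × 0.06 = 0.0186
Marginal: 0.0231 + 0.003 + 0.093 + 0.0186 = 0.1377
P(Language C | the observation) ≈ 0.675

0.675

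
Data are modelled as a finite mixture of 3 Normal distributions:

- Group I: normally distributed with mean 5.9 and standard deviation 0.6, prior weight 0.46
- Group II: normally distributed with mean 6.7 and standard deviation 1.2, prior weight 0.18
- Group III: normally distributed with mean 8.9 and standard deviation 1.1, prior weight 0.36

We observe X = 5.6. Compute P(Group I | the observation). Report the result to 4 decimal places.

The responsibility of component k is w_k f_k(x) divided by Σ_j w_j f_j(x).
Evaluate each component's likelihood at the observed value:
  L_I = (1/(0.6·√(2π)))·exp(−(5.6−5.9)²/(2·0.6²)) = 0.664904·exp(-0.12500) = 0.586776
  L_II = (1/(1.2·√(2π)))·exp(−(5.6−6.7)²/(2·1.2²)) = 0.332452·exp(-0.42014) = 0.218406
  L_III = (1/(1.1·√(2π)))·exp(−(5.6−8.9)²/(2·1.1²)) = 0.362675·exp(-4.50000) = 0.00402895
Multiply by the mixture weights:
  w_I·L_I = 0.46 × 0.586776 = 0.269917
  w_II·L_II = 0.18 × 0.218406 = 0.0393131
  w_III·L_III = 0.36 × 0.00402895 = 0.00145042
Sum: 0.269917 + 0.0393131 + 0.00145042 = 0.31068
So the posterior for Group I is 0.269917 / 0.31068 ≈ 0.8688.

0.8688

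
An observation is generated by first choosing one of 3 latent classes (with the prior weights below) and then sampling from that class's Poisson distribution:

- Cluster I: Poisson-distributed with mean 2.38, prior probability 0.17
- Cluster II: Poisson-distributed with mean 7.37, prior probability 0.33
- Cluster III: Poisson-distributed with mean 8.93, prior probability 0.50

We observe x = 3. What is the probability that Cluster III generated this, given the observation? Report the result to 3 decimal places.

0.138

Apply Bayes' rule: the posterior for each component is proportional to its prior times its likelihood at x.
Evaluate each component's likelihood at the observed value:
  L_I = e^(−2.38)·2.38^3/3! = 0.20795
  L_II = e^(−7.37)·7.37^3/3! = 0.0420243
  L_III = e^(−8.93)·8.93^3/3! = 0.0157092
Multiply by the mixture weights:
  P(Z=I)·L_I = 0.17 × 0.20795 = 0.0353515
  P(Z=II)·L_II = 0.33 × 0.0420243 = 0.013868
  P(Z=III)·L_III = 0.50 × 0.0157092 = 0.00785459
Evidence: 0.0353515 + 0.013868 + 0.00785459 = 0.0570741
So the posterior for Cluster III is 0.00785459 / 0.0570741 ≈ 0.138.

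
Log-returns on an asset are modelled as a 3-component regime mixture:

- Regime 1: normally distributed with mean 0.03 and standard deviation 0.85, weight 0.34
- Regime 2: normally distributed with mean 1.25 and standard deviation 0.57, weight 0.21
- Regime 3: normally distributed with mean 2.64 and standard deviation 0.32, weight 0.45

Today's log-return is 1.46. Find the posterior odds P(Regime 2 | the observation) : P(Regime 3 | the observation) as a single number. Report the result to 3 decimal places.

219.534

Posterior odds = (w_i f_i(x)) / (w_j f_j(x)); the normalising sum cancels.
Normal densities:
  L_1 = 0.113998
  L_2 = 0.653975
  L_3 = 0.00139017
Odds = (0.21/0.45) × (0.653975/0.00139017) = 0.466667 × 470.429 ≈ 219.534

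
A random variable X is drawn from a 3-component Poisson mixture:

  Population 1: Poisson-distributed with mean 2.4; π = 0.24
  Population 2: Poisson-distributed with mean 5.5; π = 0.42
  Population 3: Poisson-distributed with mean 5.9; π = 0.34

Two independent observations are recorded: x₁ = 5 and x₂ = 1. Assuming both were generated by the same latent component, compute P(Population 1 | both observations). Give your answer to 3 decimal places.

P(component k | x) = π_k·f_k(x) / marginal(x), where marginal(x) = Σ_j π_j·f_j(x).
Since both observations come from the same component, the likelihood for component k is f_k(x₁)·f_k(x₂).
  f_1 = [e^(−2.4)·2.4^5/5! = 0.0601961] × [0.217723] = 0.0131061
  f_2 = [e^(−5.5)·5.5^5/5! = 0.171401] × [0.0224772] = 0.00385261
  f_3 = [e^(−5.9)·5.9^5/5! = 0.163208] × [0.0161627] = 0.00263789
Unnormalised posteriors:
  π_1·f_1 = 0.24 × 0.0131061 = 0.00314546
  π_2·f_2 = 0.42 × 0.00385261 = 0.0016181
  π_3·f_3 = 0.34 × 0.00263789 = 0.000896881
Denominator: 0.00314546 + 0.0016181 + 0.000896881 = 0.00566044
P(Population 1 | x₁, x₂) ≈ 0.556

0.556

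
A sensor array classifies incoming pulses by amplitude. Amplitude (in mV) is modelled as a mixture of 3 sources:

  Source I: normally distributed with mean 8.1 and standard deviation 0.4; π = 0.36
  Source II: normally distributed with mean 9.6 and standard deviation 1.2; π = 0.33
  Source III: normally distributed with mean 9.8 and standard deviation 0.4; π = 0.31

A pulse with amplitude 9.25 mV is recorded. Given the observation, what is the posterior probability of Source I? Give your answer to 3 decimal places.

0.025

By Bayes' theorem, P(k | x) = π_k f_k(x) / Σ_j π_j f_j(x).
Normal densities:
  f_I = (1/(0.4·√(2π)))·exp(−(9.25−8.1)²/(2·0.4²)) = 0.997356·exp(-4.13281) = 0.0159953
  f_II = (1/(1.2·√(2π)))·exp(−(9.25−9.6)²/(2·1.2²)) = 0.332452·exp(-0.04253) = 0.318608
  f_III = (1/(0.4·√(2π)))·exp(−(9.25−9.8)²/(2·0.4²)) = 0.997356·exp(-0.94531) = 0.387531
Multiply by the mixture weights:
  π_I·f_I = 0.36 × 0.0159953 = 0.00575831
  π_II·f_II = 0.33 × 0.318608 = 0.105141
  π_III·f_III = 0.31 × 0.387531 = 0.120135
Denominator: 0.00575831 + 0.105141 + 0.120135 = 0.231033
So the posterior for Source I is 0.00575831 / 0.231033 ≈ 0.025.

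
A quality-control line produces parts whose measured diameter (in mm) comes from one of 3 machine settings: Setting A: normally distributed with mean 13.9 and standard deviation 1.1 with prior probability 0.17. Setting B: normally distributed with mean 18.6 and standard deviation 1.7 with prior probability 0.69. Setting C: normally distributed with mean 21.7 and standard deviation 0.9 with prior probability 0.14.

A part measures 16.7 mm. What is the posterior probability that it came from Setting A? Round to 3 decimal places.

The responsibility of component k is π_k f_k(x) divided by Σ_j π_j f_j(x).
Evaluate each component's likelihood at the observed value:
  L_A = 0.0142085
  L_B = 0.125665
  L_C = 8.80222e-08
Multiply by the mixture weights:
  π_A·L_A = 0.17 × 0.0142085 = 0.00241544
  π_B·L_B = 0.69 × 0.125665 = 0.086709
  π_C·L_C = 0.14 × 8.80222e-08 = 1.23231e-08
Marginal: 0.00241544 + 0.086709 + 1.23231e-08 = 0.0891244
P(Setting A | the observation) = 0.00241544 / 0.0891244 ≈ 0.027

0.027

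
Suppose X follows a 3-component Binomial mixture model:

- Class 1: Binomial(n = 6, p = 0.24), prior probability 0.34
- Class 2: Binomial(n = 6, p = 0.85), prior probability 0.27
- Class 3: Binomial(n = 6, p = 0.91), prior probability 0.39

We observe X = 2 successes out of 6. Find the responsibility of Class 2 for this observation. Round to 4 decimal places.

0.0148

The responsibility of component k is π_k f_k(x) divided by Σ_j π_j f_j(x).
Binomial probabilities:
  L_1 = C(6,2)·0.24^2·0.76^4 = 15·0.0576·0.333622 = 0.288249
  L_2 = C(6,2)·0.85^2·0.15^4 = 15·0.7225·0.00050625 = 0.00548648
  L_3 = C(6,2)·0.91^2·0.09^4 = 15·0.8281·6.561e-05 = 0.000814975
Weight by the priors:
  π_1·L_1 = 0.34 × 0.288249 = 0.0980047
  π_2·L_2 = 0.27 × 0.00548648 = 0.00148135
  π_3·L_3 = 0.39 × 0.000814975 = 0.00031784
Normaliser: 0.0980047 + 0.00148135 + 0.00031784 = 0.0998039
Responsibility of Class 2: 0.00148135 / 0.0998039 ≈ 0.0148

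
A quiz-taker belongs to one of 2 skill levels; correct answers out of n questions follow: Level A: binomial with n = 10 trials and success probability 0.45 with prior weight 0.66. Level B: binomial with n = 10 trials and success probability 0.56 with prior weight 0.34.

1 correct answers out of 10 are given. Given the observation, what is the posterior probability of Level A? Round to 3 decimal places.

0.921

Posterior ∝ prior × likelihood, so P(k | x) ∝ P(Z=k) f_k(x); normalise over all components.
Binomial probabilities:
  p_A = 0.0207241
  p_B = 0.00346148
Prior × likelihood for each component:
  P(Z=A)·p_A = 0.66 × 0.0207241 = 0.0136779
  P(Z=B)·p_B = 0.34 × 0.00346148 = 0.0011769
Evidence: 0.0136779 + 0.0011769 = 0.0148548
So the posterior for Level A is 0.0136779 / 0.0148548 ≈ 0.921.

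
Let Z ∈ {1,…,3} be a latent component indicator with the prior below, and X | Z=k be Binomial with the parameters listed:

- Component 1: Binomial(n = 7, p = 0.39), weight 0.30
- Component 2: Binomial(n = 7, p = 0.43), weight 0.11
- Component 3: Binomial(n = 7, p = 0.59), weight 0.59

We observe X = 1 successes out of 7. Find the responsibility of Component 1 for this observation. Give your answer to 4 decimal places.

0.6479

Apply Bayes' rule: the posterior for each component is proportional to its prior times its likelihood at x.
Binomial probabilities:
  p_1 = C(7,1)·0.39^1·0.61^6 = 7·0.39·0.0515204 = 0.140651
  p_2 = C(7,1)·0.43^1·0.57^6 = 7·0.43·0.0342964 = 0.103232
  p_3 = C(7,1)·0.59^1·0.41^6 = 7·0.59·0.0047501 = 0.0196179
Prior × likelihood for each component:
  w_1·p_1 = 0.30 × 0.140651 = 0.0421952
  w_2·p_2 = 0.11 × 0.103232 = 0.0113556
  w_3·p_3 = 0.59 × 0.0196179 = 0.0115746
Normaliser: 0.0421952 + 0.0113556 + 0.0115746 = 0.0651253
P(Component 1 | x) = 0.0421952 / 0.0651253 ≈ 0.6479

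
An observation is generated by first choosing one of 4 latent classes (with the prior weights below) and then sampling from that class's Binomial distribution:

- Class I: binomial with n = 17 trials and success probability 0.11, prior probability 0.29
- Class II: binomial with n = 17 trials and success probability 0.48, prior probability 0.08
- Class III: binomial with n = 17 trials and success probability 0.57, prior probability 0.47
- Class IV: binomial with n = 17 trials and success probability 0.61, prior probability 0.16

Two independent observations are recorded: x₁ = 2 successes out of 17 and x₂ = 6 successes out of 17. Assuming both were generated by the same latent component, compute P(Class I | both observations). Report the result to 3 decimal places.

0.965

P(component k | x) = π_k·f_k(x) / marginal(x), where marginal(x) = Σ_j π_j·f_j(x).
Since both observations come from the same component, the likelihood for component k is f_k(x₁)·f_k(x₂).
  p_I = [C(17,2)·0.11^2·0.89^15 = 136·0.0121·0.174121 = 0.286533] × [0.00608452] = 0.00174342
  p_II = [C(17,2)·0.48^2·0.52^15 = 136·0.2304·5.49604e-05 = 0.00172215] × [0.11378] = 0.000195946
  p_III = [C(17,2)·0.57^2·0.43^15 = 136·0.3249·3.17707e-06 = 0.000140383] × [0.0394441] = 5.5373e-06
  p_IV = [C(17,2)·0.61^2·0.39^15 = 136·0.3721·7.34462e-07 = 3.71679e-05] × [0.0202428] = 7.52381e-07
Prior × likelihood for each component:
  π_I·p_I = 0.29 × 0.00174342 = 0.00050559
  π_II·p_II = 0.08 × 0.000195946 = 1.56757e-05
  π_III·p_III = 0.47 × 5.5373e-06 = 2.60253e-06
  π_IV·p_IV = 0.16 × 7.52381e-07 = 1.20381e-07
Evidence: 0.00050559 + 1.56757e-05 + 2.60253e-06 + 1.20381e-07 = 0.000523989
So the posterior for Class I is 0.00050559 / 0.000523989 ≈ 0.965.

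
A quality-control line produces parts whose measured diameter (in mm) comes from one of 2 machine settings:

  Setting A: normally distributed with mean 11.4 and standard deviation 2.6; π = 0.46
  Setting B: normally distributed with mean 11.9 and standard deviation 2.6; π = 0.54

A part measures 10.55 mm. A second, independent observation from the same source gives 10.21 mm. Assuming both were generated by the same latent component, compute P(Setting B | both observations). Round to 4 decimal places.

0.4931

The responsibility of component k is P(Z=k) f_k(x) divided by Σ_j P(Z=j) f_j(x).
Since both observations come from the same component, the likelihood for component k is f_k(x₁)·f_k(x₂).
  p_A = [(1/(2.6·√(2π)))·exp(−(10.55−11.4)²/(2·2.6²)) = 0.153439·exp(-0.05344) = 0.145455] × [0.138181] = 0.0200991
  p_B = [(1/(2.6·√(2π)))·exp(−(10.55−11.9)²/(2·2.6²)) = 0.153439·exp(-0.13480) = 0.134089] × [0.12422] = 0.0166566
Multiply by the mixture weights:
  P(Z=A)·p_A = 0.46 × 0.0200991 = 0.00924558
  P(Z=B)·p_B = 0.54 × 0.0166566 = 0.00899455
Evidence: 0.00924558 + 0.00899455 = 0.0182401
P(Setting B | x) = 0.00899455 / 0.0182401 ≈ 0.4931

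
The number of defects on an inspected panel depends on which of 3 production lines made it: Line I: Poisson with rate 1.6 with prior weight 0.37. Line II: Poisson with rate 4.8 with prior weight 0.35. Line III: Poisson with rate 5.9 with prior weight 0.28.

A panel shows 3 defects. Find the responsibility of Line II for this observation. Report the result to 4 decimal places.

0.4073

By Bayes' theorem, P(k | x) = π_k f_k(x) / Σ_j π_j f_j(x).
Evaluate each component's likelihood at the observed value:
  f_I = e^(−1.6)·1.6^3/3! = 0.137828
  f_II = e^(−4.8)·4.8^3/3! = 0.151691
  f_III = e^(−5.9)·5.9^3/3! = 0.0937707
Prior × likelihood for each component:
  π_I·f_I = 0.37 × 0.137828 = 0.0509964
  π_II·f_II = 0.35 × 0.151691 = 0.0530917
  π_III·f_III = 0.28 × 0.0937707 = 0.0262558
Sum: 0.0509964 + 0.0530917 + 0.0262558 = 0.130344
P(Line II | data) ≈ 0.4073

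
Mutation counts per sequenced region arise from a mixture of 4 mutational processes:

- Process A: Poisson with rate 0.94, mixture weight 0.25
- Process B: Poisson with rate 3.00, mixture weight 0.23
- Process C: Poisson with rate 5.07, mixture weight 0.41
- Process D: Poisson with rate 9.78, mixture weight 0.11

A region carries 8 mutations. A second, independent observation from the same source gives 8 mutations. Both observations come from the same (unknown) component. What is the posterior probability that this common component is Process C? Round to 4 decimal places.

Apply Bayes' rule: the posterior for each component is proportional to its prior times its likelihood at x.
Since both observations come from the same component, the likelihood for component k is f_k(x₁)·f_k(x₂).
  f_A = [e^(−0.94)·0.94^8/8! = 5.90562e-06] × [5.90562e-06] = 3.48763e-11
  f_B = [e^(−3.00)·3.00^8/8! = 0.00810151] × [0.00810151] = 6.56345e-05
  f_C = [e^(−5.07)·5.07^8/8! = 0.0680252] × [0.0680252] = 0.00462743
  f_D = [e^(−9.78)·9.78^8/8! = 0.117433] × [0.117433] = 0.0137905
Prior × likelihood for each component:
  P(Z=A)·f_A = 0.25 × 3.48763e-11 = 8.71909e-12
  P(Z=B)·f_B = 0.23 × 6.56345e-05 = 1.50959e-05
  P(Z=C)·f_C = 0.41 × 0.00462743 = 0.00189725
  P(Z=D)·f_D = 0.11 × 0.0137905 = 0.00151696
Evidence: 8.71909e-12 + 1.50959e-05 + 0.00189725 + 0.00151696 = 0.0034293
So the posterior for Process C is 0.00189725 / 0.0034293 ≈ 0.5532.

0.5532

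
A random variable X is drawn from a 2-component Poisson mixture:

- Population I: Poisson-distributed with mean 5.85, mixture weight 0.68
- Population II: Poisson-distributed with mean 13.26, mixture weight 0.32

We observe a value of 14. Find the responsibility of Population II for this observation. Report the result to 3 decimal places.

Posterior ∝ prior × likelihood, so P(k | x) ∝ P(Z=k) f_k(x); normalise over all components.
Component likelihoods at x = 14:
  L_I = e^(−5.85)·5.85^14/14! = 0.00181615
  L_II = e^(−13.26)·13.26^14/14! = 0.103862
Weight by the priors:
  P(Z=I)·L_I = 0.68 × 0.00181615 = 0.00123498
  P(Z=II)·L_II = 0.32 × 0.103862 = 0.0332358
Denominator: 0.00123498 + 0.0332358 = 0.0344708
P(Population II | x) = 0.0332358 / 0.0344708 ≈ 0.964

0.964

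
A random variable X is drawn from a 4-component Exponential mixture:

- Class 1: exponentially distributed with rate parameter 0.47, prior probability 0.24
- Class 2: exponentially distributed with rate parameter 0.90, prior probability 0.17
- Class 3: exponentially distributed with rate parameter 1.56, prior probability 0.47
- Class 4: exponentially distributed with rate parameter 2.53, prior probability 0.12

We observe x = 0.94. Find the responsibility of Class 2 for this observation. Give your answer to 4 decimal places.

Posterior ∝ prior × likelihood, so P(k | x) ∝ π_k f_k(x); normalise over all components.
Component likelihoods at x = 0.94:
  L_1 = 0.47·e^(−0.47·0.94) = 0.47·e^(−0.4418) = 0.302153
  L_2 = 0.90·e^(−0.90·0.94) = 0.90·e^(−0.8460) = 0.386215
  L_3 = 1.56·e^(−1.56·0.94) = 1.56·e^(−1.4664) = 0.359977
  L_4 = 2.53·e^(−2.53·0.94) = 2.53·e^(−2.3782) = 0.234575
Multiply by the mixture weights:
  π_1·L_1 = 0.24 × 0.302153 = 0.0725167
  π_2·L_2 = 0.17 × 0.386215 = 0.0656566
  π_3·L_3 = 0.47 × 0.359977 = 0.169189
  π_4·L_4 = 0.12 × 0.234575 = 0.028149
Evidence: 0.0725167 + 0.0656566 + 0.169189 + 0.028149 = 0.335512
So the posterior for Class 2 is 0.0656566 / 0.335512 ≈ 0.1957.

0.1957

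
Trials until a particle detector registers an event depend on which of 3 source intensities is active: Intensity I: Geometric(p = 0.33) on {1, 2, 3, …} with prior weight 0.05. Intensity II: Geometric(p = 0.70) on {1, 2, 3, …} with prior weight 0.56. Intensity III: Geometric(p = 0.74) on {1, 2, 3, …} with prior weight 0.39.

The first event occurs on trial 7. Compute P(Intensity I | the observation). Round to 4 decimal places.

Posterior ∝ prior × likelihood, so P(k | x) ∝ π_k f_k(x); normalise over all components.
Evaluate each component's likelihood at the observed value:
  f_I = 0.0298513
  f_II = 0.0005103
  f_III = 0.000228598
Unnormalised posteriors:
  π_I·f_I = 0.05 × 0.0298513 = 0.00149256
  π_II·f_II = 0.56 × 0.0005103 = 0.000285768
  π_III·f_III = 0.39 × 0.000228598 = 8.91531e-05
Denominator: 0.00149256 + 0.000285768 + 8.91531e-05 = 0.00186748
P(Intensity I | data) = 0.00149256 / 0.00186748 ≈ 0.7992

0.7992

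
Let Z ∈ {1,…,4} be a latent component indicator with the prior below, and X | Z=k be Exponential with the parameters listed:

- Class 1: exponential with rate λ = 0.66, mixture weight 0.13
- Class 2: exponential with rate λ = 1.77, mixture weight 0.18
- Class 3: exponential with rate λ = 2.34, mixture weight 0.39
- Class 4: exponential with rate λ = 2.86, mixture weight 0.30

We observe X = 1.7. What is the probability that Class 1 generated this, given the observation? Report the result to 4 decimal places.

0.4146

The responsibility of component k is P(Z=k) f_k(x) divided by Σ_j P(Z=j) f_j(x).
Exponential densities:
  f_1 = 0.66·e^(−0.66·1.7) = 0.66·e^(−1.1220) = 0.214914
  f_2 = 1.77·e^(−1.77·1.7) = 1.77·e^(−3.0090) = 0.0873336
  f_3 = 2.34·e^(−2.34·1.7) = 2.34·e^(−3.9780) = 0.0438119
  f_4 = 2.86·e^(−2.86·1.7) = 2.86·e^(−4.8620) = 0.0221221
Prior × likelihood for each component:
  P(Z=1)·f_1 = 0.13 × 0.214914 = 0.0279389
  P(Z=2)·f_2 = 0.18 × 0.0873336 = 0.01572
  P(Z=3)·f_3 = 0.39 × 0.0438119 = 0.0170867
  P(Z=4)·f_4 = 0.30 × 0.0221221 = 0.00663663
Marginal: 0.0279389 + 0.01572 + 0.0170867 + 0.00663663 = 0.0673822
Responsibility of Class 1: 0.0279389 / 0.0673822 ≈ 0.4146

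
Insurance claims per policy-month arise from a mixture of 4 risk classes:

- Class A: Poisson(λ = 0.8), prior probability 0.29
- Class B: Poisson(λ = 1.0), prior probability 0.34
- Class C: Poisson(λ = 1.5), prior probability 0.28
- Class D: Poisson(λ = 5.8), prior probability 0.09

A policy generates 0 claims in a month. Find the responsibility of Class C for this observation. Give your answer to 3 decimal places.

Posterior ∝ prior × likelihood, so P(k | x) ∝ π_k f_k(x); normalise over all components.
Evaluate each component's likelihood at the observed value:
  L_A = e^(−0.8)·0.8^0/0! = 0.449329
  L_B = e^(−1.0)·1.0^0/0! = 0.367879
  L_C = e^(−1.5)·1.5^0/0! = 0.22313
  L_D = e^(−5.8)·5.8^0/0! = 0.00302755
Weight by the priors:
  π_A·L_A = 0.29 × 0.449329 = 0.130305
  π_B·L_B = 0.34 × 0.367879 = 0.125079
  π_C·L_C = 0.28 × 0.22313 = 0.0624764
  π_D·L_D = 0.09 × 0.00302755 = 0.00027248
Marginal: 0.130305 + 0.125079 + 0.0624764 + 0.00027248 = 0.318133
So the posterior for Class C is 0.0624764 / 0.318133 ≈ 0.196.

0.196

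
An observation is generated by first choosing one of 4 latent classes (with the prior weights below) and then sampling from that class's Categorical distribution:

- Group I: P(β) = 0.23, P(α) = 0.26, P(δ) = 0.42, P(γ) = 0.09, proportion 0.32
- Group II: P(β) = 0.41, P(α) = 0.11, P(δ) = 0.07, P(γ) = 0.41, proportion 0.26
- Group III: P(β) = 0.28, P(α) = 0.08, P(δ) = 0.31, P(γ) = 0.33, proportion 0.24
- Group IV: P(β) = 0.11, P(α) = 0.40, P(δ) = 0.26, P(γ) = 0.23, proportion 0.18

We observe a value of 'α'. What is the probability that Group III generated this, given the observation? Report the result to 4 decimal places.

0.0946

The responsibility of component k is π_k f_k(x) divided by Σ_j π_j f_j(x).
Component likelihoods at x = 'α':
  p_I = P(α | comp) = 0.26
  p_II = P(α | comp) = 0.11
  p_III = P(α | comp) = 0.08
  p_IV = P(α | comp) = 0.40
Weight by the priors:
  π_I·p_I = 0.32 × 0.26 = 0.0832
  π_II·p_II = 0.26 × 0.11 = 0.0286
  π_III·p_III = 0.24 × 0.08 = 0.0192
  π_IV·p_IV = 0.18 × 0.4 = 0.072
Evidence: 0.0832 + 0.0286 + 0.0192 + 0.072 = 0.203
Responsibility of Group III: 0.0192 / 0.203 ≈ 0.0946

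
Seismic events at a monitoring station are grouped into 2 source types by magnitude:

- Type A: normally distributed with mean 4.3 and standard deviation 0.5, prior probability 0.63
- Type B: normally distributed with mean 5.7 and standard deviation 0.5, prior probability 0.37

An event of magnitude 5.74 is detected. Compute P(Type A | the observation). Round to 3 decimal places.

0.026

Posterior ∝ prior × likelihood, so P(k | x) ∝ P(Z=k) f_k(x); normalise over all components.
Component likelihoods at x = 5.74:
  p_A = (1/(0.5·√(2π)))·exp(−(5.74−4.3)²/(2·0.5²)) = 0.797885·exp(-4.14720) = 0.0126135
  p_B = (1/(0.5·√(2π)))·exp(−(5.74−5.7)²/(2·0.5²)) = 0.797885·exp(-0.00320) = 0.795335
Unnormalised posteriors:
  P(Z=A)·p_A = 0.63 × 0.0126135 = 0.00794648
  P(Z=B)·p_B = 0.37 × 0.795335 = 0.294274
Sum: 0.00794648 + 0.294274 = 0.302221
P(Type A | data) = 0.00794648 / 0.302221 ≈ 0.026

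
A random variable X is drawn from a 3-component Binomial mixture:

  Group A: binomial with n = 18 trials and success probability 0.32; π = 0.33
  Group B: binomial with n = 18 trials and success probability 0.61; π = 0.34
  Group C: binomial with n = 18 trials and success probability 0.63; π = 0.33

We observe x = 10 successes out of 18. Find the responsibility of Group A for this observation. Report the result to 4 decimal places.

P(component k | x) = π_k·f_k(x) / marginal(x), where marginal(x) = Σ_j π_j·f_j(x).
Evaluate each component's likelihood at the observed value:
  f_A = 0.0225231
  f_B = 0.16706
  f_C = 0.151383
Prior × likelihood for each component:
  π_A·f_A = 0.33 × 0.0225231 = 0.00743263
  π_B·f_B = 0.34 × 0.16706 = 0.0568004
  π_C·f_C = 0.33 × 0.151383 = 0.0499563
Normaliser: 0.00743263 + 0.0568004 + 0.0499563 = 0.114189
So the posterior for Group A is 0.00743263 / 0.114189 ≈ 0.0651.

0.0651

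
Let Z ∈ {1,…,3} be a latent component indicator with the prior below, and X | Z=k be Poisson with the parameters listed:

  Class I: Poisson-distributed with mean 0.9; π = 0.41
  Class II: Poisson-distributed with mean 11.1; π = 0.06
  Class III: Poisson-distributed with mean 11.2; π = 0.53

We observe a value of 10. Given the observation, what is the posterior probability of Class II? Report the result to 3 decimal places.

P(component k | x) = w_k·f_k(x) / marginal(x), where marginal(x) = Σ_j w_j·f_j(x).
Evaluate each component's likelihood at the observed value:
  p_I = e^(−0.9)·0.9^10/10! = 3.90658e-08
  p_II = e^(−11.1)·11.1^10/10! = 0.118249
  p_III = e^(−11.2)·11.2^10/10! = 0.117036
Weight by the priors:
  w_I·p_I = 0.41 × 3.90658e-08 = 1.6017e-08
  w_II·p_II = 0.06 × 0.118249 = 0.00709495
  w_III·p_III = 0.53 × 0.117036 = 0.062029
Denominator: 1.6017e-08 + 0.00709495 + 0.062029 = 0.069124
P(Class II | data) = 0.00709495 / 0.069124 ≈ 0.103

0.103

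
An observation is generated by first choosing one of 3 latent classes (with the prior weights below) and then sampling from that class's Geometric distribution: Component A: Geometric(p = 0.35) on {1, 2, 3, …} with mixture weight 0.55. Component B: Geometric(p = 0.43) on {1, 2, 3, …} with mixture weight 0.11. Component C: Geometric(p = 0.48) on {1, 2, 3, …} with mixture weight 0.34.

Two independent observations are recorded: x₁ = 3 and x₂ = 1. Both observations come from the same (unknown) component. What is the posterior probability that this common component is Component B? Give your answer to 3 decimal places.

Apply Bayes' rule: the posterior for each component is proportional to its prior times its likelihood at x.
Since both observations come from the same component, the likelihood for component k is f_k(x₁)·f_k(x₂).
  L_A = [0.147875] × [0.35] = 0.0517562
  L_B = [0.139707] × [0.43] = 0.060074
  L_C = [0.129792] × [0.48] = 0.0623002
Weight by the priors:
  P(Z=A)·L_A = 0.55 × 0.0517562 = 0.0284659
  P(Z=B)·L_B = 0.11 × 0.060074 = 0.00660814
  P(Z=C)·L_C = 0.34 × 0.0623002 = 0.0211821
Evidence: 0.0284659 + 0.00660814 + 0.0211821 = 0.0562561
P(Component B | data) = 0.00660814 / 0.0562561 ≈ 0.117

0.117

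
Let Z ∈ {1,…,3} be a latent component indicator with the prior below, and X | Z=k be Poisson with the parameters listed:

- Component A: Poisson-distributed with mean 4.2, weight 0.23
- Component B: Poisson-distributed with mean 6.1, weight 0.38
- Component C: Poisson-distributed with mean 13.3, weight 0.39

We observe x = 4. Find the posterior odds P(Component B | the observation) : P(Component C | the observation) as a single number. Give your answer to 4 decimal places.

57.7500

Posterior odds = (w_i f_i(x)) / (w_j f_j(x)); the normalising sum cancels.
Poisson probabilities:
  f_A = 0.194424
  f_B = 0.129393
  f_C = 0.00218313
Odds = (0.38/0.39) × (0.129393/0.00218313) = 0.974359 × 59.2697 ≈ 57.7500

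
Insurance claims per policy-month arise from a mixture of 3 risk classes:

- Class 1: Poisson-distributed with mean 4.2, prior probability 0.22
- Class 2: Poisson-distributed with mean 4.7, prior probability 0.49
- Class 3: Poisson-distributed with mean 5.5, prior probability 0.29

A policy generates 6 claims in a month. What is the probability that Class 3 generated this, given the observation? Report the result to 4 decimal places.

Posterior ∝ prior × likelihood, so P(k | x) ∝ π_k f_k(x); normalise over all components.
Poisson probabilities:
  L_1 = 0.114321
  L_2 = 0.136167
  L_3 = 0.157117
Multiply by the mixture weights:
  π_1·L_1 = 0.22 × 0.114321 = 0.0251506
  π_2·L_2 = 0.49 × 0.136167 = 0.0667216
  π_3·L_3 = 0.29 × 0.157117 = 0.045564
Denominator: 0.0251506 + 0.0667216 + 0.045564 = 0.137436
P(Class 3 | x) ≈ 0.3315

0.3315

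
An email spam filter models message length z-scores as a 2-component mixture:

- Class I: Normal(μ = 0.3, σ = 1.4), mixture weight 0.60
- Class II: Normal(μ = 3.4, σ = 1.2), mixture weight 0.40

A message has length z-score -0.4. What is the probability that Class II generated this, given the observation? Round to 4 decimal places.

0.0058

By Bayes' theorem, P(k | x) = π_k f_k(x) / Σ_j π_j f_j(x).
Normal densities:
  f_I = 0.251475
  f_II = 0.00220915
Prior × likelihood for each component:
  π_I·f_I = 0.60 × 0.251475 = 0.150885
  π_II·f_II = 0.40 × 0.00220915 = 0.000883659
Denominator: 0.150885 + 0.000883659 = 0.151769
P(Class II | the observation) = 0.000883659 / 0.151769 ≈ 0.0058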